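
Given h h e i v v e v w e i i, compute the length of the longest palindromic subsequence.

5

One longest palindromic subsequence is iewei (positions 4,7,9,10,12); it reads the same forward and backward, and the interval DP gives dp[1][12] = 5.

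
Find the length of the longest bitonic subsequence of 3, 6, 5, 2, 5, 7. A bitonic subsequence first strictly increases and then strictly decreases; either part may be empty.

4

Let inc[i] be the LIS ending at i and dec[i] the longest strictly decreasing subsequence starting at i. inc = [1, 2, 2, 1, 2, 3], dec = [2, 3, 2, 1, 1, 1].
max_i inc[i]+dec[i]−1 = 4, with one witness 3, 6, 5, 2.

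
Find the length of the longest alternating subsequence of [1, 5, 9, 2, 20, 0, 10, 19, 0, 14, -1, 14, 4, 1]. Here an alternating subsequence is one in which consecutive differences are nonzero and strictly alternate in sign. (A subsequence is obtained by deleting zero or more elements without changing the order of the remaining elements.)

A longest alternating subsequence is 1, 5, 2, 20, 0, 10, 0, 14, -1, 14, 4 (positions 1,2,4,5,6,7,9,10,11,12,13); its 10 consecutive differences strictly alternate in sign, and length 11 is optimal.

11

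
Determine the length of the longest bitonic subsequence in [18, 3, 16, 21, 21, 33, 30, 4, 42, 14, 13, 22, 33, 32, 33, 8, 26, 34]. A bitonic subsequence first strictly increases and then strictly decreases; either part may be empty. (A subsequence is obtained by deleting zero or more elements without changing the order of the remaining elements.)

One longest bitonic subsequence is 3, 16, 21, 33, 30, 14, 13, 8 (positions 2,3,4,6,7,10,11,16): it rises to 33 then falls. Length 8 is optimal.

8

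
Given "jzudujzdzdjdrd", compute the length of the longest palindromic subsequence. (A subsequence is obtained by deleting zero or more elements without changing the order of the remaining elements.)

7

One longest palindromic subsequence is djdzdjd (positions 4,6,8,9,10,11,14); it reads the same forward and backward, and the interval DP gives dp[1][14] = 7.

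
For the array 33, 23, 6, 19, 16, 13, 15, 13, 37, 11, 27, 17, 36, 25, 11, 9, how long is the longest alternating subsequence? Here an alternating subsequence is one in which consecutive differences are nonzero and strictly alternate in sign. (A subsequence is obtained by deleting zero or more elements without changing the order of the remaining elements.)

Track the best alternating length ending on an up-step vs a down-step at each position: up/down = 1/1, 1/2, 1/2, 3/2, 3/4, 3/4, 5/4, 3/6, 7/1, 3/8, 9/8, 9/10, 11/8, 11/12, 3/12, 3/12.
The maximum over both is 12; one such subsequence is 33, 6, 19, 13, 15, 13, 37, 11, 27, 17, 36, 25.

12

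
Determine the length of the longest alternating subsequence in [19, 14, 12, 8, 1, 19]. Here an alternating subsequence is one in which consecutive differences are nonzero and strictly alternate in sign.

3

Track the best alternating length ending on an up-step vs a down-step at each position: up/down = 1/1, 1/2, 1/2, 1/2, 1/2, 3/1.
The maximum over both is 3; one such subsequence is 19, 14, 19.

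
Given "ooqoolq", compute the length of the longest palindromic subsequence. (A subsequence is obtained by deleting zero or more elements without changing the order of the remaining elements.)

One longest palindromic subsequence is ooqoo (positions 1,2,3,4,5); it reads the same forward and backward, and the interval DP gives dp[1][7] = 5.

5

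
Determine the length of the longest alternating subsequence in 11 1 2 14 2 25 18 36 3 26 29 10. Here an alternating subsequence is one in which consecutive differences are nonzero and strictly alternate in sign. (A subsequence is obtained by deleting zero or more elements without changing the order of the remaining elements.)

10

A longest alternating subsequence is 11, 1, 14, 2, 25, 18, 36, 3, 26, 10 (positions 1,2,4,5,6,7,8,9,10,12); its 9 consecutive differences strictly alternate in sign, and length 10 is optimal.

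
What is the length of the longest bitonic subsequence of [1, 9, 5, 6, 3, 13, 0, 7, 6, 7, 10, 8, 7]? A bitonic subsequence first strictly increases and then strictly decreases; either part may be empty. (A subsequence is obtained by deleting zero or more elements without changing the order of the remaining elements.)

Let inc[i] be the LIS ending at i and dec[i] the longest strictly decreasing subsequence starting at i. inc = [1, 2, 2, 3, 2, 4, 1, 4, 3, 4, 5, 5, 4], dec = [2, 4, 3, 3, 2, 4, 1, 2, 1, 1, 3, 2, 1].
max_i inc[i]+dec[i]−1 = 7, with one witness 1, 5, 6, 13, 10, 8, 7.

7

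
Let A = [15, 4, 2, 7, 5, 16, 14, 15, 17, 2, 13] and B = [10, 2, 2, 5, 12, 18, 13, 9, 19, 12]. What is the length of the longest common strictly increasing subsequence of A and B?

3

For each value that appears in both, track the longest common increasing run ending there.
The best achievable length is 3; one witness is 2, 5, 13 (A-positions 3,5,11, B-positions 2,4,7).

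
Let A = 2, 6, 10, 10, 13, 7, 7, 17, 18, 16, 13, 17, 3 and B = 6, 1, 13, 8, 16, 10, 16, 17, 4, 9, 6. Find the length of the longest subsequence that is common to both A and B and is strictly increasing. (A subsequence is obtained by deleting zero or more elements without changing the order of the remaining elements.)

For each value that appears in both, track the longest common increasing run ending there.
The best achievable length is 4; one witness is 6, 13, 16, 17 (A-positions 2,5,10,12, B-positions 1,3,5,8).

4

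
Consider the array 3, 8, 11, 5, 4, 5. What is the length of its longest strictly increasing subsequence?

3

Scanning left to right, the best length ending at each element is: 3→1, 8→2, 11→3, 5→2, 4→2, 5→3.
So the longest increasing subsequence has length 3, e.g. 3, 8, 11.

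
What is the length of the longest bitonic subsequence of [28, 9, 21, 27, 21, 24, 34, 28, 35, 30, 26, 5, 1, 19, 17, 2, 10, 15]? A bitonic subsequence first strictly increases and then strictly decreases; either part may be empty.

One longest bitonic subsequence is 9, 21, 27, 34, 35, 30, 26, 19, 17, 15 (positions 2,3,4,7,9,10,11,14,15,18): it rises to 35 then falls. Length 10 is optimal.

10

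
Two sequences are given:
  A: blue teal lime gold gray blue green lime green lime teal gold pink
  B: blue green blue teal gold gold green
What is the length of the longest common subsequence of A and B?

4

Backtracking the LCS table gives one alignment: blue (A1,B3) → teal (A2,B4) → gold (A4,B6) → green (A9,B7).
So the longest common subsequence has length 4.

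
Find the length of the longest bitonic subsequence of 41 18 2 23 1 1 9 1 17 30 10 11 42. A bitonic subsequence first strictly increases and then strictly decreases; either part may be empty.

Let inc[i] be the LIS ending at i and dec[i] the longest strictly decreasing subsequence starting at i. inc = [1, 1, 1, 2, 1, 1, 2, 1, 3, 4, 3, 4, 5], dec = [4, 3, 2, 3, 1, 1, 2, 1, 2, 2, 1, 1, 1].
max_i inc[i]+dec[i]−1 = 5, with one witness 2, 9, 17, 30, 11.

5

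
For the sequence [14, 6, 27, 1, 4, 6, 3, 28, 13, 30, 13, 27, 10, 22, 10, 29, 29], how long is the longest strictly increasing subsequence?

6

Let dp[i] be the longest increasing subsequence ending at position i. Then dp = [1, 1, 2, 1, 2, 3, 2, 4, 4, 5, 4, 5, 4, 5, 4, 6, 6].
The maximum is 6; one witness is 1, 4, 6, 13, 27, 29 at positions 4,5,6,9,12,16.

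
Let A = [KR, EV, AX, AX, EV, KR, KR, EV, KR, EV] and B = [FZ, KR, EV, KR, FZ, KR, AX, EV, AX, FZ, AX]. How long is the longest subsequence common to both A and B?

5

Backtracking the LCS table gives one alignment: KR (A1,B2) → EV (A5,B3) → KR (A6,B4) → KR (A7,B6) → EV (A8,B8).
So the longest common subsequence has length 5.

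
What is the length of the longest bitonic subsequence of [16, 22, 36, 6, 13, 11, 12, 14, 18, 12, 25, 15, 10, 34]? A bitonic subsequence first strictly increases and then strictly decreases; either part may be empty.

One longest bitonic subsequence is 6, 11, 12, 14, 18, 25, 15, 10 (positions 4,6,7,8,9,11,12,13): it rises to 25 then falls. Length 8 is optimal.

8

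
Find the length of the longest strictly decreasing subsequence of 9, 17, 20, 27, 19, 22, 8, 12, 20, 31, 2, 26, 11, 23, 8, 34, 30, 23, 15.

One longest decreasing subsequence is 20, 19, 12, 11, 8 (positions 3,5,8,13,15), of length 5; no longer one exists.

5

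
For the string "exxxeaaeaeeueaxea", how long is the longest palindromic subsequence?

10

Using dp[i][j] = 2 + dp[i+1][j−1] if the ends match, else max(dp[i+1][j], dp[i][j−1]):
dp[1][17] = 10. A witness is exaeeeeaxe at positions 1,2,6,8,10,11,13,14,15,16.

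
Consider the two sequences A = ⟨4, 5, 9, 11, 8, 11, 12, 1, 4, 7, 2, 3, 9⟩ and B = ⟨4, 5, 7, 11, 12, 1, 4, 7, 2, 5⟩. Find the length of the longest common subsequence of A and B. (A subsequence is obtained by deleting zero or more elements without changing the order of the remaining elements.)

A longest common subsequence is 4, 5, 11, 12, 1, 4, 7, 2 (length 8); the LCS DP confirms no longer common subsequence exists.

8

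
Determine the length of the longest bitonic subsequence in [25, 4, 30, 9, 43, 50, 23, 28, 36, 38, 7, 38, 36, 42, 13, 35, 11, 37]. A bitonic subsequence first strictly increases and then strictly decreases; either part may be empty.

9

Let inc[i] be the LIS ending at i and dec[i] the longest strictly decreasing subsequence starting at i. inc = [1, 1, 2, 2, 3, 4, 3, 4, 5, 6, 2, 6, 5, 7, 3, 5, 3, 6], dec = [4, 1, 4, 2, 5, 5, 3, 3, 3, 4, 1, 4, 3, 3, 2, 2, 1, 1].
max_i inc[i]+dec[i]−1 = 9, with one witness 4, 9, 23, 28, 36, 38, 36, 35, 11.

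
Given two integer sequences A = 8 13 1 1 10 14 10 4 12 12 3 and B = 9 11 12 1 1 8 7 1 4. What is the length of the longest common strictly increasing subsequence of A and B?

2

A longest common strictly increasing subsequence is 1, 4 (length 2); it appears in order in both A and B, and no longer such subsequence exists.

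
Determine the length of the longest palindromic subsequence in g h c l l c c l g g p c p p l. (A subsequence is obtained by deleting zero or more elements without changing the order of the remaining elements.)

Using dp[i][j] = 2 + dp[i+1][j−1] if the ends match, else max(dp[i+1][j], dp[i][j−1]):
dp[1][15] = 6. A witness is lcggcl at positions 4,7,9,10,12,15.

6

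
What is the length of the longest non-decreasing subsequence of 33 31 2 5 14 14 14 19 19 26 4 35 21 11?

9

Scanning left to right, the best length ending at each element is: 33→1, 31→1, 2→1, 5→2, 14→3, 14→4, 14→5, 19→6, 19→7, 26→8, 4→2, 35→9, 21→8, 11→3.
So the longest non-decreasing subsequence has length 9, e.g. 2, 5, 14, 14, 14, 19, 19, 26, 35.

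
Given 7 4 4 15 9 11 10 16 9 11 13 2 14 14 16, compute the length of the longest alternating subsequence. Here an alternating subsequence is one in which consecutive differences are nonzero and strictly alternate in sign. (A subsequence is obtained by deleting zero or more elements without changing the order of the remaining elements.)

11

Track the best alternating length ending on an up-step vs a down-step at each position: up/down = 1/1, 1/2, 1/2, 3/1, 3/4, 5/4, 5/6, 7/1, 3/8, 9/8, 9/8, 1/10, 11/8, 11/8, 11/1.
The maximum over both is 11; one such subsequence is 7, 4, 15, 9, 11, 10, 16, 9, 11, 2, 14.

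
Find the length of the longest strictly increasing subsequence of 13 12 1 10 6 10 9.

3

One longest increasing subsequence is 1, 6, 10 (positions 3,5,6), of length 3; no longer one exists.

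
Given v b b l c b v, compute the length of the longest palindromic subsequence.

5

One longest palindromic subsequence is vbcbv (positions 1,2,5,6,7); it reads the same forward and backward, and the interval DP gives dp[1][7] = 5.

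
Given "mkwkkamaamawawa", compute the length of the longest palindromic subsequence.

One longest palindromic subsequence is wamaamaw (positions 3,6,7,8,9,10,13,14); it reads the same forward and backward, and the interval DP gives dp[1][15] = 8.

8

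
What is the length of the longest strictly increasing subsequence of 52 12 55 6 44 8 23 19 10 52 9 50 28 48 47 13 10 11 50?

Scanning left to right, the best length ending at each element is: 52→1, 12→1, 55→2, 6→1, 44→2, 8→2, 23→3, 19→3, 10→3, 52→4, 9→3, 50→4, 28→4, 48→5, 47→5, 13→4, 10→4, 11→5, 50→6.
So the longest increasing subsequence has length 6, e.g. 6, 8, 23, 28, 48, 50.

6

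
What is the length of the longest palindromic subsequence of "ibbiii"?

4

One longest palindromic subsequence is iiii (positions 1,4,5,6); it reads the same forward and backward, and the interval DP gives dp[1][6] = 4.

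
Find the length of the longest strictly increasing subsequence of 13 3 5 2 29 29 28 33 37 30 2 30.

5

Let dp[i] be the longest increasing subsequence ending at position i. Then dp = [1, 1, 2, 1, 3, 3, 3, 4, 5, 4, 1, 4].
The maximum is 5; one witness is 3, 5, 29, 33, 37 at positions 2,3,5,8,9.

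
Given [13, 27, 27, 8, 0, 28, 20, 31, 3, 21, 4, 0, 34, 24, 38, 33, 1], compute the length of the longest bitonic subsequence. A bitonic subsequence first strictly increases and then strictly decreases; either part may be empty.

One longest bitonic subsequence is 13, 27, 28, 31, 34, 38, 33, 1 (positions 1,2,6,8,13,15,16,17): it rises to 38 then falls. Length 8 is optimal.

8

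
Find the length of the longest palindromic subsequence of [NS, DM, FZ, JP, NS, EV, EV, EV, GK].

One longest palindromic subsequence is EV EV EV (positions 6,7,8); it reads the same forward and backward, and the interval DP gives dp[1][9] = 3.

3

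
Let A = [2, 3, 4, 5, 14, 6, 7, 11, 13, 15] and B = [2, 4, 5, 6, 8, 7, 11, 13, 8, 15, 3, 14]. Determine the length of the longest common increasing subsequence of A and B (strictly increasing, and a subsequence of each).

For each value that appears in both, track the longest common increasing run ending there.
The best achievable length is 8; one witness is 2, 4, 5, 6, 7, 11, 13, 15 (A-positions 1,3,4,6,7,8,9,10, B-positions 1,2,3,4,6,7,8,10).

8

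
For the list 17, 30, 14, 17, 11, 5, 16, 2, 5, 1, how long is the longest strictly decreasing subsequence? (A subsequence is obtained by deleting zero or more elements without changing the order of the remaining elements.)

Let dp[i] be the longest decreasing subsequence ending at position i. Then dp = [1, 1, 2, 2, 3, 4, 3, 5, 4, 6].
The maximum is 6; one witness is 17, 14, 11, 5, 2, 1 at positions 1,3,5,6,8,10.

6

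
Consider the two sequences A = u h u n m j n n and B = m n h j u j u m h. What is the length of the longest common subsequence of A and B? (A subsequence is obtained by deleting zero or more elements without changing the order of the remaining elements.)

3

Backtracking the LCS table gives one alignment: u (A1,B5) → u (A3,B7) → m (A5,B8).
So the longest common subsequence has length 3.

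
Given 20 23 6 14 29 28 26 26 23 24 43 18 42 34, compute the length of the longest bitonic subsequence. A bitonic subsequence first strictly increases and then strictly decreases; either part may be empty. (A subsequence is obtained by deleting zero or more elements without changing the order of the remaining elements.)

7

One longest bitonic subsequence is 20, 23, 29, 28, 26, 24, 18 (positions 1,2,5,6,8,10,12): it rises to 29 then falls. Length 7 is optimal.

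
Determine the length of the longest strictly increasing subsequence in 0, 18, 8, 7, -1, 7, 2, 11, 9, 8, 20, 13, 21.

5

Scanning left to right, the best length ending at each element is: 0→1, 18→2, 8→2, 7→2, -1→1, 7→2, 2→2, 11→3, 9→3, 8→3, 20→4, 13→4, 21→5.
So the longest increasing subsequence has length 5, e.g. 0, 8, 11, 20, 21.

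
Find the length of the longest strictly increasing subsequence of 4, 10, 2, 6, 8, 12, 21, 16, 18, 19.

7

One longest increasing subsequence is 4, 6, 8, 12, 16, 18, 19 (positions 1,4,5,6,8,9,10), of length 7; no longer one exists.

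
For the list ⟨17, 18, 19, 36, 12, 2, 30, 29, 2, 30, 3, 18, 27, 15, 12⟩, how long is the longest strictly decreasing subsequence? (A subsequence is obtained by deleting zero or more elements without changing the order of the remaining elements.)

6

Let dp[i] be the longest decreasing subsequence ending at position i. Then dp = [1, 1, 1, 1, 2, 3, 2, 3, 4, 2, 4, 4, 4, 5, 6].
The maximum is 6; one witness is 36, 30, 29, 18, 15, 12 at positions 4,7,8,12,14,15.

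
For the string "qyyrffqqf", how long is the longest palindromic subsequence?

4

One longest palindromic subsequence is fqqf (positions 5,7,8,9); it reads the same forward and backward, and the interval DP gives dp[1][9] = 4.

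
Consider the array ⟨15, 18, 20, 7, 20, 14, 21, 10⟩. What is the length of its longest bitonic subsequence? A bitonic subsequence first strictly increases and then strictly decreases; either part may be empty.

5

One longest bitonic subsequence is 15, 18, 20, 14, 10 (positions 1,2,3,6,8): it rises to 20 then falls. Length 5 is optimal.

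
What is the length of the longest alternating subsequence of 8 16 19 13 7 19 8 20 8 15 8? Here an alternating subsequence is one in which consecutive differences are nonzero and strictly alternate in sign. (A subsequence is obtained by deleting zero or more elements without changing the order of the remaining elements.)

9

A longest alternating subsequence is 8, 16, 13, 19, 8, 20, 8, 15, 8 (positions 1,2,4,6,7,8,9,10,11); its 8 consecutive differences strictly alternate in sign, and length 9 is optimal.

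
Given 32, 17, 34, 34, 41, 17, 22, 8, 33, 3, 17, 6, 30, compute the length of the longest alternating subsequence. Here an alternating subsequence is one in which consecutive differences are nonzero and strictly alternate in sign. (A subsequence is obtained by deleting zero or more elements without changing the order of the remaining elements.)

11

A longest alternating subsequence is 32, 17, 34, 17, 22, 8, 33, 3, 17, 6, 30 (positions 1,2,3,6,7,8,9,10,11,12,13); its 10 consecutive differences strictly alternate in sign, and length 11 is optimal.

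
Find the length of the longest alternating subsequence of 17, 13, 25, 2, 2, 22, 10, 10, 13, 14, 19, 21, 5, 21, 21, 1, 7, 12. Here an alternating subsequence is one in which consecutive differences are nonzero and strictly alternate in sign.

11

A longest alternating subsequence is 17, 13, 25, 2, 22, 10, 13, 5, 21, 1, 7 (positions 1,2,3,4,6,7,9,13,14,16,17); its 10 consecutive differences strictly alternate in sign, and length 11 is optimal.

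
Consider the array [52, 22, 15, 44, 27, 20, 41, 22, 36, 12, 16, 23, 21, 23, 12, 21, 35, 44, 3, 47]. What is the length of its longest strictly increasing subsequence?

Scanning left to right, the best length ending at each element is: 52→1, 22→1, 15→1, 44→2, 27→2, 20→2, 41→3, 22→3, 36→4, 12→1, 16→2, 23→4, 21→3, 23→4, 12→1, 21→3, 35→5, 44→6, 3→1, 47→7.
So the longest increasing subsequence has length 7, e.g. 15, 20, 22, 23, 35, 44, 47.

7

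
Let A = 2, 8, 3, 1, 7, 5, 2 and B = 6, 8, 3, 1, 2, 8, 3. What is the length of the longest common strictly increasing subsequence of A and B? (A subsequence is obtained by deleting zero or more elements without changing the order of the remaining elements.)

For each value that appears in both, track the longest common increasing run ending there.
The best achievable length is 2; one witness is 1, 2 (A-positions 4,7, B-positions 4,5).

2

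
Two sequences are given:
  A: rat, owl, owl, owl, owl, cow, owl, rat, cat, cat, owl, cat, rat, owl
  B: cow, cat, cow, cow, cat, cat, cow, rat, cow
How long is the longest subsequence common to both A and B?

Backtracking the LCS table gives one alignment: cow (A6,B1) → cat (A9,B2) → cat (A10,B5) → cat (A12,B6) → rat (A13,B8).
So the longest common subsequence has length 5.

5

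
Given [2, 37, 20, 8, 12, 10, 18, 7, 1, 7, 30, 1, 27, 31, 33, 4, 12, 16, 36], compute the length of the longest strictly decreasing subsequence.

6

Let dp[i] be the longest decreasing subsequence ending at position i. Then dp = [1, 1, 2, 3, 3, 4, 3, 5, 6, 5, 2, 6, 3, 2, 2, 6, 4, 4, 2].
The maximum is 6; one witness is 37, 20, 12, 10, 7, 1 at positions 2,3,5,6,8,9.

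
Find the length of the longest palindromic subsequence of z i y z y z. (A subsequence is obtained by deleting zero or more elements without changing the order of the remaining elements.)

One longest palindromic subsequence is zyzyz (positions 1,3,4,5,6); it reads the same forward and backward, and the interval DP gives dp[1][6] = 5.

5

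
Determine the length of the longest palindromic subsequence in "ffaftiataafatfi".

Using dp[i][j] = 2 + dp[i+1][j−1] if the ends match, else max(dp[i+1][j], dp[i][j−1]):
dp[1][15] = 9. A witness is fafaaafaf at positions 2,3,4,7,9,10,11,12,14.

9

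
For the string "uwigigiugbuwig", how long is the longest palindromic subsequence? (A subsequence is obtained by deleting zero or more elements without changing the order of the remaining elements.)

Using dp[i][j] = 2 + dp[i+1][j−1] if the ends match, else max(dp[i+1][j], dp[i][j−1]):
dp[1][14] = 7. A witness is giubuig at positions 4,5,8,10,11,13,14.

7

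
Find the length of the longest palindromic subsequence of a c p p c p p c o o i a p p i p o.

9

One longest palindromic subsequence is acppcppca (positions 1,2,3,4,5,6,7,8,12); it reads the same forward and backward, and the interval DP gives dp[1][17] = 9.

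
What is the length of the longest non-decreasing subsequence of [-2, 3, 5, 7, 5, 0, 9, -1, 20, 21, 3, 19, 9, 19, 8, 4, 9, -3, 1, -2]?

7

Let dp[i] be the longest non-decreasing subsequence ending at position i. Then dp = [1, 2, 3, 4, 4, 2, 5, 2, 6, 7, 3, 6, 6, 7, 5, 4, 7, 1, 3, 2].
The maximum is 7; one witness is -2, 3, 5, 7, 9, 20, 21 at positions 1,2,3,4,7,9,10.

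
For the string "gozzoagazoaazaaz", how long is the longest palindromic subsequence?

One longest palindromic subsequence is zaazaazaaz (positions 3,6,8,9,11,12,13,14,15,16); it reads the same forward and backward, and the interval DP gives dp[1][16] = 10.

10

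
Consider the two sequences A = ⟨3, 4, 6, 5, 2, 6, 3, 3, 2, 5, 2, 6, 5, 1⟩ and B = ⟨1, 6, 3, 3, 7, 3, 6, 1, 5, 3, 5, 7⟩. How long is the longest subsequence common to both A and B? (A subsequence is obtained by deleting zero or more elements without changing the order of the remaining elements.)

5

Backtracking the LCS table gives one alignment: 3 (A1,B6) → 6 (A3,B7) → 5 (A4,B9) → 3 (A8,B10) → 5 (A10,B11).
So the longest common subsequence has length 5.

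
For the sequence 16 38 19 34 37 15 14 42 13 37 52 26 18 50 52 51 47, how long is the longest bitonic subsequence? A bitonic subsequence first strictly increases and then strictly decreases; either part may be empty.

9

One longest bitonic subsequence is 16, 19, 34, 37, 42, 50, 52, 51, 47 (positions 1,3,4,5,8,14,15,16,17): it rises to 52 then falls. Length 9 is optimal.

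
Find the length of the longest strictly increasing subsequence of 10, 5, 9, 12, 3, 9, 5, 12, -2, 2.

3

One longest increasing subsequence is 5, 9, 12 (positions 2,3,4), of length 3; no longer one exists.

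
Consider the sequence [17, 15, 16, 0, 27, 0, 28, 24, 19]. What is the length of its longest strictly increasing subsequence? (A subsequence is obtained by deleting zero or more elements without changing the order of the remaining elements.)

4

Let dp[i] be the longest increasing subsequence ending at position i. Then dp = [1, 1, 2, 1, 3, 1, 4, 3, 3].
The maximum is 4; one witness is 15, 16, 27, 28 at positions 2,3,5,7.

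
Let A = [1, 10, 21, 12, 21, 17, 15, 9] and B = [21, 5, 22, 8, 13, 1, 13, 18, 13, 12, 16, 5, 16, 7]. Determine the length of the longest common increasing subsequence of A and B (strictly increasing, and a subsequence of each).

A longest common strictly increasing subsequence is 1, 12 (length 2); it appears in order in both A and B, and no longer such subsequence exists.

2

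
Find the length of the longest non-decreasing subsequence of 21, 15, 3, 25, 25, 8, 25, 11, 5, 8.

Scanning left to right, the best length ending at each element is: 21→1, 15→1, 3→1, 25→2, 25→3, 8→2, 25→4, 11→3, 5→2, 8→3.
So the longest non-decreasing subsequence has length 4, e.g. 21, 25, 25, 25.

4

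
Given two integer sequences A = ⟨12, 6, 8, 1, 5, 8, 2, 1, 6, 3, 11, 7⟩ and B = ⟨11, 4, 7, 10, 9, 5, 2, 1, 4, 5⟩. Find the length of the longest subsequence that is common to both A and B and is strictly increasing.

For each value that appears in both, track the longest common increasing run ending there.
The best achievable length is 2; one witness is 1, 5 (A-positions 4,5, B-positions 8,10).

2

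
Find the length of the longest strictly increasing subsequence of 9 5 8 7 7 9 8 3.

Let dp[i] be the longest increasing subsequence ending at position i. Then dp = [1, 1, 2, 2, 2, 3, 3, 1].
The maximum is 3; one witness is 5, 8, 9 at positions 2,3,6.

3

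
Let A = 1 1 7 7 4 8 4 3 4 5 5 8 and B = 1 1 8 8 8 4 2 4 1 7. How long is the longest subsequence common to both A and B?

Backtracking the LCS table gives one alignment: 1 (A1,B1) → 1 (A2,B2) → 8 (A6,B5) → 4 (A7,B6) → 4 (A9,B8).
So the longest common subsequence has length 5.

5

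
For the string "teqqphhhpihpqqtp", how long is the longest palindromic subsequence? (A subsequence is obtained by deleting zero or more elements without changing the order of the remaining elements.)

Using dp[i][j] = 2 + dp[i+1][j−1] if the ends match, else max(dp[i+1][j], dp[i][j−1]):
dp[1][16] = 12. A witness is tqqphhhhpqqt at positions 1,3,4,5,6,7,8,11,12,13,14,15.

12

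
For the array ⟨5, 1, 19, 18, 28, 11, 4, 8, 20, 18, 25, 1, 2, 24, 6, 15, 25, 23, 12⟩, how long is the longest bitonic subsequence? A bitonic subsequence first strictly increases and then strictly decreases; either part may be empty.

One longest bitonic subsequence is 1, 4, 8, 20, 25, 24, 23, 12 (positions 2,7,8,9,11,14,18,19): it rises to 25 then falls. Length 8 is optimal.

8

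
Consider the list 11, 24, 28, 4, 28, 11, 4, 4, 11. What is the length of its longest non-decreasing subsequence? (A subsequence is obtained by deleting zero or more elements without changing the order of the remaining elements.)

One longest non-decreasing subsequence is 11, 24, 28, 28 (positions 1,2,3,5), of length 4; no longer one exists.

4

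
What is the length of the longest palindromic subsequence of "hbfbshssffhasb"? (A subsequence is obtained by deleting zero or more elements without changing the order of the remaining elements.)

Using dp[i][j] = 2 + dp[i+1][j−1] if the ends match, else max(dp[i+1][j], dp[i][j−1]):
dp[1][14] = 8. A witness is bshffhsb at positions 2,5,6,9,10,11,13,14.

8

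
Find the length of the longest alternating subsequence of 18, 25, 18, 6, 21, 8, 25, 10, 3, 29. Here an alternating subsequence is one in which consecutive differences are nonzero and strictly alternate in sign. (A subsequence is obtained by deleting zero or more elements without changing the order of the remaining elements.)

Track the best alternating length ending on an up-step vs a down-step at each position: up/down = 1/1, 2/1, 1/3, 1/3, 4/3, 4/5, 6/1, 6/7, 1/7, 8/1.
The maximum over both is 8; one such subsequence is 18, 25, 18, 21, 8, 25, 10, 29.

8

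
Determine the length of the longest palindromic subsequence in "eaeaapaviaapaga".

One longest palindromic subsequence is aapaaapaa (positions 2,5,6,7,10,11,12,13,15); it reads the same forward and backward, and the interval DP gives dp[1][15] = 9.

9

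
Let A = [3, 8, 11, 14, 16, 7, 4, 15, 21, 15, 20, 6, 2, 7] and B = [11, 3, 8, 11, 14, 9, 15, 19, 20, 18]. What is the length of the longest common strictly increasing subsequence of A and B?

For each value that appears in both, track the longest common increasing run ending there.
The best achievable length is 6; one witness is 3, 8, 11, 14, 15, 20 (A-positions 1,2,3,4,8,11, B-positions 2,3,4,5,7,9).

6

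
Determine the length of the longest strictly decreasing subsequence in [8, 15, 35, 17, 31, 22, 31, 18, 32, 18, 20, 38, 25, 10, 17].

5

One longest decreasing subsequence is 35, 31, 22, 18, 10 (positions 3,5,6,8,14), of length 5; no longer one exists.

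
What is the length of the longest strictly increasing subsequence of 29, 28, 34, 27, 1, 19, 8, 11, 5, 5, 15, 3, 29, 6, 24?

Let dp[i] be the longest increasing subsequence ending at position i. Then dp = [1, 1, 2, 1, 1, 2, 2, 3, 2, 2, 4, 2, 5, 3, 5].
The maximum is 5; one witness is 1, 8, 11, 15, 29 at positions 5,7,8,11,13.

5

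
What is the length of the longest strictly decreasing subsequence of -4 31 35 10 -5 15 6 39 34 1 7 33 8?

One longest decreasing subsequence is 31, 10, 6, 1 (positions 2,4,7,10), of length 4; no longer one exists.

4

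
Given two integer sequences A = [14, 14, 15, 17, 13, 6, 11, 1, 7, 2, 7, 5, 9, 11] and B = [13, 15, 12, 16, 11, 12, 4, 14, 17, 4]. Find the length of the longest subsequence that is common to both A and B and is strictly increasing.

For each value that appears in both, track the longest common increasing run ending there.
The best achievable length is 2; one witness is 15, 17 (A-positions 3,4, B-positions 2,9).

2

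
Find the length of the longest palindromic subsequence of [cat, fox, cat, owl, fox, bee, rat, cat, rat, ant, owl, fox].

Using dp[i][j] = 2 + dp[i+1][j−1] if the ends match, else max(dp[i+1][j], dp[i][j−1]):
dp[1][12] = 7. A witness is fox owl rat cat rat owl fox at positions 2,4,7,8,9,11,12.

7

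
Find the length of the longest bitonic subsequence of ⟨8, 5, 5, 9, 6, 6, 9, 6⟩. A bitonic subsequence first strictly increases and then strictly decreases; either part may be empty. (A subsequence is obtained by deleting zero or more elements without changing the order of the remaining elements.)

4

One longest bitonic subsequence is 5, 6, 9, 6 (positions 2,5,7,8): it rises to 9 then falls. Length 4 is optimal.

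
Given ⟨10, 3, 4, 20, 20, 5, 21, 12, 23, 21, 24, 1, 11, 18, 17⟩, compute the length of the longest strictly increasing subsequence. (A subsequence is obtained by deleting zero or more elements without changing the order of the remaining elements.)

6

One longest increasing subsequence is 3, 4, 20, 21, 23, 24 (positions 2,3,4,7,9,11), of length 6; no longer one exists.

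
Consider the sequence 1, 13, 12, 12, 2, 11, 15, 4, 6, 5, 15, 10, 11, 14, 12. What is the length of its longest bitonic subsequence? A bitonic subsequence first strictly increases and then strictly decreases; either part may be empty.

8

Let inc[i] be the LIS ending at i and dec[i] the longest strictly decreasing subsequence starting at i. inc = [1, 2, 2, 2, 2, 3, 4, 3, 4, 4, 5, 5, 6, 7, 7], dec = [1, 5, 4, 4, 1, 3, 3, 1, 2, 1, 3, 1, 1, 2, 1].
max_i inc[i]+dec[i]−1 = 8, with one witness 1, 2, 4, 6, 10, 11, 14, 12.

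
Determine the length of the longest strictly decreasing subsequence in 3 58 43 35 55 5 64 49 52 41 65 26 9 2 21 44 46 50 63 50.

Let dp[i] be the longest decreasing subsequence ending at position i. Then dp = [1, 1, 2, 3, 2, 4, 1, 3, 3, 4, 1, 5, 6, 7, 6, 4, 4, 4, 2, 4].
The maximum is 7; one witness is 58, 55, 49, 41, 26, 9, 2 at positions 2,5,8,10,12,13,14.

7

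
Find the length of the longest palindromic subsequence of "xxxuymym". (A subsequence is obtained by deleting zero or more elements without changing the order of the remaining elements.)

One longest palindromic subsequence is mym (positions 6,7,8); it reads the same forward and backward, and the interval DP gives dp[1][8] = 3.

3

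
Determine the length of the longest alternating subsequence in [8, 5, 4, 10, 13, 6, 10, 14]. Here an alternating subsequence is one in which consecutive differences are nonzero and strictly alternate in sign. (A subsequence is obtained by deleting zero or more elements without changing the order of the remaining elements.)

5

Track the best alternating length ending on an up-step vs a down-step at each position: up/down = 1/1, 1/2, 1/2, 3/1, 3/1, 3/4, 5/4, 5/1.
The maximum over both is 5; one such subsequence is 8, 5, 10, 6, 10.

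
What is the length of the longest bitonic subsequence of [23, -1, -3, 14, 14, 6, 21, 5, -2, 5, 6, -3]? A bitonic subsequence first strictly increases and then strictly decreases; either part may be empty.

6

One longest bitonic subsequence is 23, 14, 6, 5, -2, -3 (positions 1,5,6,8,9,12): it rises to 23 then falls. Length 6 is optimal.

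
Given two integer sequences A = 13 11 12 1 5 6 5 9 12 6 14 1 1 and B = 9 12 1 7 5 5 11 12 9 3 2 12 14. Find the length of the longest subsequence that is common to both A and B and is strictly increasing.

For each value that appears in both, track the longest common increasing run ending there.
The best achievable length is 5; one witness is 1, 5, 9, 12, 14 (A-positions 4,5,8,9,11, B-positions 3,5,9,12,13).

5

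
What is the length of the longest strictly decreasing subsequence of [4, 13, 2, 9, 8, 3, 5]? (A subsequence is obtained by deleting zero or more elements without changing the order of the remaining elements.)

One longest decreasing subsequence is 13, 9, 8, 3 (positions 2,4,5,6), of length 4; no longer one exists.

4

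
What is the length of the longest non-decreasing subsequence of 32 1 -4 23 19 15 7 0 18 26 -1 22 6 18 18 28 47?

One longest non-decreasing subsequence is 1, 15, 18, 18, 18, 28, 47 (positions 2,6,9,14,15,16,17), of length 7; no longer one exists.

7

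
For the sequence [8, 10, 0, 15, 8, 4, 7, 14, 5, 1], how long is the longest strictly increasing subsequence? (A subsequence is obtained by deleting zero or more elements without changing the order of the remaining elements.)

Scanning left to right, the best length ending at each element is: 8→1, 10→2, 0→1, 15→3, 8→2, 4→2, 7→3, 14→4, 5→3, 1→2.
So the longest increasing subsequence has length 4, e.g. 0, 4, 7, 14.

4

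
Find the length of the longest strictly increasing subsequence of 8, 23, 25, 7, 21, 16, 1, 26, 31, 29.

One longest increasing subsequence is 8, 23, 25, 26, 31 (positions 1,2,3,8,9), of length 5; no longer one exists.

5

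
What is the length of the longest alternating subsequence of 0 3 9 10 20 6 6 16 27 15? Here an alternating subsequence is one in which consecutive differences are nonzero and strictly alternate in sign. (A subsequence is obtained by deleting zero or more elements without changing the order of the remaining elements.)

A longest alternating subsequence is 0, 9, 6, 16, 15 (positions 1,3,6,8,10); its 4 consecutive differences strictly alternate in sign, and length 5 is optimal.

5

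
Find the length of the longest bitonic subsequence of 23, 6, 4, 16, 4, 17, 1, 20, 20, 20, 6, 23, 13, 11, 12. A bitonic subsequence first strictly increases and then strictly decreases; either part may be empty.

One longest bitonic subsequence is 6, 16, 17, 20, 23, 13, 12 (positions 2,4,6,8,12,13,15): it rises to 23 then falls. Length 7 is optimal.

7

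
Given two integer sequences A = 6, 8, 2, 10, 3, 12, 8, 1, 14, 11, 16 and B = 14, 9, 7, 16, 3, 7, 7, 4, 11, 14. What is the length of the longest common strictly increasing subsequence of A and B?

For each value that appears in both, track the longest common increasing run ending there.
The best achievable length is 2; one witness is 14, 16 (A-positions 9,11, B-positions 1,4).

2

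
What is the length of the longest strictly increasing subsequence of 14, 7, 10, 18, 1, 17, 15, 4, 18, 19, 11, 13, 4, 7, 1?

Scanning left to right, the best length ending at each element is: 14→1, 7→1, 10→2, 18→3, 1→1, 17→3, 15→3, 4→2, 18→4, 19→5, 11→3, 13→4, 4→2, 7→3, 1→1.
So the longest increasing subsequence has length 5, e.g. 7, 10, 17, 18, 19.

5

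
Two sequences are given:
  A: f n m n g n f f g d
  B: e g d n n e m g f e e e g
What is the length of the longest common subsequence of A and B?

A longest common subsequence is nmgfg (length 5); the LCS DP confirms no longer common subsequence exists.

5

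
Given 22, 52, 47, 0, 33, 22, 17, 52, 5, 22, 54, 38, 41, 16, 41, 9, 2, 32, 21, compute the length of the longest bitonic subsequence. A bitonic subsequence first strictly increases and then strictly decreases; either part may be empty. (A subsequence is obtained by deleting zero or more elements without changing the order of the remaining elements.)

Let inc[i] be the LIS ending at i and dec[i] the longest strictly decreasing subsequence starting at i. inc = [1, 2, 2, 1, 2, 2, 2, 3, 2, 3, 4, 4, 5, 3, 5, 3, 2, 4, 4], dec = [5, 8, 7, 1, 6, 5, 4, 5, 2, 4, 5, 4, 4, 3, 3, 2, 1, 2, 1].
max_i inc[i]+dec[i]−1 = 9, with one witness 22, 52, 47, 33, 22, 17, 16, 9, 2.

9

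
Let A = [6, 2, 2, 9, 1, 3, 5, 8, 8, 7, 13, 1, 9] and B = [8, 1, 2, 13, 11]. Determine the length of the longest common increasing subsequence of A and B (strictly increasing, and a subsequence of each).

A longest common strictly increasing subsequence is 8, 13 (length 2); it appears in order in both A and B, and no longer such subsequence exists.

2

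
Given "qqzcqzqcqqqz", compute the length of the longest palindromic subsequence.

One longest palindromic subsequence is qqcqzqcqq (positions 1,2,4,5,6,7,8,10,11); it reads the same forward and backward, and the interval DP gives dp[1][12] = 9.

9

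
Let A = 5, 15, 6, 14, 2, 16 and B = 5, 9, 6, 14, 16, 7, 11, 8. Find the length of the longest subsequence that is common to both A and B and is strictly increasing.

4

A longest common strictly increasing subsequence is 5, 6, 14, 16 (length 4); it appears in order in both A and B, and no longer such subsequence exists.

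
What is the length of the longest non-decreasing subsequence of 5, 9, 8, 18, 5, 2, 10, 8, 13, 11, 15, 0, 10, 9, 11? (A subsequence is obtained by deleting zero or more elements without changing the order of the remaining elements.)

5

Let dp[i] be the longest non-decreasing subsequence ending at position i. Then dp = [1, 2, 2, 3, 2, 1, 3, 3, 4, 4, 5, 1, 4, 4, 5].
The maximum is 5; one witness is 5, 9, 10, 13, 15 at positions 1,2,7,9,11.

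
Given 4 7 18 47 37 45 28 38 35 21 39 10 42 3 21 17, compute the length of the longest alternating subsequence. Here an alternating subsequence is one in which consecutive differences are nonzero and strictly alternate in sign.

13

Track the best alternating length ending on an up-step vs a down-step at each position: up/down = 1/1, 2/1, 2/1, 2/1, 2/3, 4/3, 2/5, 6/5, 6/7, 2/7, 8/5, 2/9, 10/5, 1/11, 12/11, 12/13.
The maximum over both is 13; one such subsequence is 4, 47, 37, 45, 28, 38, 35, 39, 10, 42, 3, 21, 17.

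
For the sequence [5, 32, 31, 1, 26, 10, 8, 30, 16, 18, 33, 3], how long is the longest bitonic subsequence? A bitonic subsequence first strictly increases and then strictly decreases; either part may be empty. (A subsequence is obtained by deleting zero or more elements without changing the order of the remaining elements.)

One longest bitonic subsequence is 5, 32, 31, 26, 10, 8, 3 (positions 1,2,3,5,6,7,12): it rises to 32 then falls. Length 7 is optimal.

7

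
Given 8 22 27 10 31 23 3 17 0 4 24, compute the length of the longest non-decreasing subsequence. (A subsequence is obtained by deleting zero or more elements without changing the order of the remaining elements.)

4

Let dp[i] be the longest non-decreasing subsequence ending at position i. Then dp = [1, 2, 3, 2, 4, 3, 1, 3, 1, 2, 4].
The maximum is 4; one witness is 8, 22, 27, 31 at positions 1,2,3,5.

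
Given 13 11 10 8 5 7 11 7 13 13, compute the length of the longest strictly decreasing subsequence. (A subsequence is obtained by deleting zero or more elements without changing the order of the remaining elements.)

One longest decreasing subsequence is 13, 11, 10, 8, 5 (positions 1,2,3,4,5), of length 5; no longer one exists.

5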